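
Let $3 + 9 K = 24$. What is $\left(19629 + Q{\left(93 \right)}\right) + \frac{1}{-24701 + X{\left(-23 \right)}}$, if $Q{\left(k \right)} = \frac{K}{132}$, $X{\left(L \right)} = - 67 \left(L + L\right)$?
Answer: $\frac{168046453933}{8561124} \approx 19629.0$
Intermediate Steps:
$K = \frac{7}{3}$ ($K = - \frac{1}{3} + \frac{1}{9} \cdot 24 = - \frac{1}{3} + \frac{8}{3} = \frac{7}{3} \approx 2.3333$)
$X{\left(L \right)} = - 134 L$ ($X{\left(L \right)} = - 67 \cdot 2 L = - 134 L$)
$Q{\left(k \right)} = \frac{7}{396}$ ($Q{\left(k \right)} = \frac{7}{3 \cdot 132} = \frac{7}{3} \cdot \frac{1}{132} = \frac{7}{396}$)
$\left(19629 + Q{\left(93 \right)}\right) + \frac{1}{-24701 + X{\left(-23 \right)}} = \left(19629 + \frac{7}{396}\right) + \frac{1}{-24701 - -3082} = \frac{7773091}{396} + \frac{1}{-24701 + 3082} = \frac{7773091}{396} + \frac{1}{-21619} = \frac{7773091}{396} - \frac{1}{21619} = \frac{168046453933}{8561124}$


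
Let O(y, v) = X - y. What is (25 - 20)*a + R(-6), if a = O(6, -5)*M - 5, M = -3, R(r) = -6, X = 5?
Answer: -16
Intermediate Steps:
O(y, v) = 5 - y
a = -2 (a = (5 - 1*6)*(-3) - 5 = (5 - 6)*(-3) - 5 = -1*(-3) - 5 = 3 - 5 = -2)
(25 - 20)*a + R(-6) = (25 - 20)*(-2) - 6 = 5*(-2) - 6 = -10 - 6 = -16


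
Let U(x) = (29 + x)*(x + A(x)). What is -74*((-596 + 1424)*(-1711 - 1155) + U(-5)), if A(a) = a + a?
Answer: 175632192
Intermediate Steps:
A(a) = 2*a
U(x) = 3*x*(29 + x) (U(x) = (29 + x)*(x + 2*x) = (29 + x)*(3*x) = 3*x*(29 + x))
-74*((-596 + 1424)*(-1711 - 1155) + U(-5)) = -74*((-596 + 1424)*(-1711 - 1155) + 3*(-5)*(29 - 5)) = -74*(828*(-2866) + 3*(-5)*24) = -74*(-2373048 - 360) = -74*(-2373408) = 175632192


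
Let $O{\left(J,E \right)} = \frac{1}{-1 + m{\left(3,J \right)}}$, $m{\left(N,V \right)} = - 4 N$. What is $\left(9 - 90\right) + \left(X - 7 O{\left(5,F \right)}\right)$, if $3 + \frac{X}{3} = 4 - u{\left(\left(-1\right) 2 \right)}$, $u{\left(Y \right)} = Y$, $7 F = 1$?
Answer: $- \frac{929}{13} \approx -71.462$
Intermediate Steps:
$F = \frac{1}{7}$ ($F = \frac{1}{7} \cdot 1 = \frac{1}{7} \approx 0.14286$)
$X = 9$ ($X = -9 + 3 \left(4 - \left(-1\right) 2\right) = -9 + 3 \left(4 - -2\right) = -9 + 3 \left(4 + 2\right) = -9 + 3 \cdot 6 = -9 + 18 = 9$)
$O{\left(J,E \right)} = - \frac{1}{13}$ ($O{\left(J,E \right)} = \frac{1}{-1 - 12} = \frac{1}{-13} = - \frac{1}{13}$)
$\left(9 - 90\right) + \left(X - 7 O{\left(5,F \right)}\right) = \left(9 - 90\right) + \left(9 - - \frac{7}{13}\right) = -81 + \left(9 + \frac{7}{13}\right) = -81 + \frac{124}{13} = - \frac{929}{13}$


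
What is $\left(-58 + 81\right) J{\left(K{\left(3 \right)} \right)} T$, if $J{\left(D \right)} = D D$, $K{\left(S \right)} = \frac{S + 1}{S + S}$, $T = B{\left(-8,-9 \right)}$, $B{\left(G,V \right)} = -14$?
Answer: $- \frac{1288}{9} \approx -143.11$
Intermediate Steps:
$T = -14$
$K{\left(S \right)} = \frac{1 + S}{2 S}$
$J{\left(D \right)} = D^{2}$
$\left(-58 + 81\right) J{\left(K{\left(3 \right)} \right)} T = \left(-58 + 81\right) \left(\frac{1 + 3}{2 \cdot 3}\right)^{2} \left(-14\right) = 23 \left(\frac{1}{2} \cdot \frac{1}{3} \cdot 4\right)^{2} \left(-14\right) = 23 \left(\frac{2}{3}\right)^{2} \left(-14\right) = 23 \cdot \frac{4}{9} \left(-14\right) = \frac{92}{9} \left(-14\right) = - \frac{1288}{9}$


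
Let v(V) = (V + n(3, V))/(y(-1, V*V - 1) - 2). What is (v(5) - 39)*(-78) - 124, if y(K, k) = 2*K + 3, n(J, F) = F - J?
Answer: 3464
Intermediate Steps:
y(K, k) = 3 + 2*K
v(V) = 3 - 2*V (v(V) = (V + (V - 1*3))/((3 + 2*(-1)) - 2) = (V + (V - 3))/((3 - 2) - 2) = (V + (-3 + V))/(1 - 2) = (-3 + 2*V)/(-1) = (-3 + 2*V)*(-1) = 3 - 2*V)
(v(5) - 39)*(-78) - 124 = ((3 - 2*5) - 39)*(-78) - 124 = ((3 - 10) - 39)*(-78) - 124 = (-7 - 39)*(-78) - 124 = -46*(-78) - 124 = 3588 - 124 = 3464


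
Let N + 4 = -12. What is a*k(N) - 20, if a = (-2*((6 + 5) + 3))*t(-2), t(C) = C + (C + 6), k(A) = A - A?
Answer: -20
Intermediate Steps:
N = -16 (N = -4 - 12 = -16)
k(A) = 0
t(C) = 6 + 2*C (t(C) = C + (6 + C) = 6 + 2*C)
a = -56 (a = (-2*((6 + 5) + 3))*(6 + 2*(-2)) = (-2*(11 + 3))*(6 - 4) = -2*14*2 = -28*2 = -56)
a*k(N) - 20 = -56*0 - 20 = 0 - 20 = -20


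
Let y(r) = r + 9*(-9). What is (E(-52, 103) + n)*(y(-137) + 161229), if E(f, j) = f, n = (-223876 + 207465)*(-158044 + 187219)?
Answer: -77090613997747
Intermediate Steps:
n = -478790925 (n = -16411*29175 = -478790925)
y(r) = -81 + r (y(r) = r - 81 = -81 + r)
(E(-52, 103) + n)*(y(-137) + 161229) = (-52 - 478790925)*((-81 - 137) + 161229) = -478790977*(-218 + 161229) = -478790977*161011 = -77090613997747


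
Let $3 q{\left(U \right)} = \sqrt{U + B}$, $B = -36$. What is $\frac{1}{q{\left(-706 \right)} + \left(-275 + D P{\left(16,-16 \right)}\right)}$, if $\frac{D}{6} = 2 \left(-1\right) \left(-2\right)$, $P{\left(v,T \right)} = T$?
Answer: $- \frac{5931}{3909271} - \frac{3 i \sqrt{742}}{3909271} \approx -0.0015172 - 2.0904 \cdot 10^{-5} i$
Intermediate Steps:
$D = 24$ ($D = 6 \cdot 2 \left(-1\right) \left(-2\right) = 6 \left(\left(-2\right) \left(-2\right)\right) = 6 \cdot 4 = 24$)
$q{\left(U \right)} = \frac{\sqrt{-36 + U}}{3}$ ($q{\left(U \right)} = \frac{\sqrt{U - 36}}{3} = \frac{\sqrt{-36 + U}}{3}$)
$\frac{1}{q{\left(-706 \right)} + \left(-275 + D P{\left(16,-16 \right)}\right)} = \frac{1}{\frac{\sqrt{-36 - 706}}{3} + \left(-275 + 24 \left(-16\right)\right)} = \frac{1}{\frac{\sqrt{-742}}{3} - 659} = \frac{1}{\frac{i \sqrt{742}}{3} - 659} = \frac{1}{-659 + \frac{i \sqrt{742}}{3}}$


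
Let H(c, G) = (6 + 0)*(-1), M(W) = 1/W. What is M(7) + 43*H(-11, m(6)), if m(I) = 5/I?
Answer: -1805/7 ≈ -257.86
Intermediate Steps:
H(c, G) = -6 (H(c, G) = 6*(-1) = -6)
M(7) + 43*H(-11, m(6)) = 1/7 + 43*(-6) = ⅐ - 258 = -1805/7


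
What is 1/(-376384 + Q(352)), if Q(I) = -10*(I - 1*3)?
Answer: -1/379874 ≈ -2.6325e-6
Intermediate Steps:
Q(I) = 30 - 10*I (Q(I) = -10*(I - 3) = -10*(-3 + I) = 30 - 10*I)
1/(-376384 + Q(352)) = 1/(-376384 + (30 - 10*352)) = 1/(-376384 + (30 - 3520)) = 1/(-376384 - 3490) = 1/(-379874) = -1/379874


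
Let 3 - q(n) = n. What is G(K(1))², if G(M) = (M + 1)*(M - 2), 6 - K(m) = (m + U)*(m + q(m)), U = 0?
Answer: 16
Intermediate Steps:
q(n) = 3 - n
K(m) = 6 - 3*m (K(m) = 6 - (m + 0)*(m + (3 - m)) = 6 - m*3 = 6 - 3*m)
G(M) = (1 + M)*(-2 + M)
G(K(1))² = (-2 + (6 - 3*1)² - (6 - 3*1))² = (-2 + (6 - 3)² - (6 - 3))² = (-2 + 3² - 1*3)² = (-2 + 9 - 3)² = 4² = 16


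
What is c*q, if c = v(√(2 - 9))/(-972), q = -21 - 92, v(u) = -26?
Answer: -1469/486 ≈ -3.0226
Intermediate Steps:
q = -113
c = 13/486 (c = -26/(-972) = -26*(-1/972) = 13/486 ≈ 0.026749)
c*q = (13/486)*(-113) = -1469/486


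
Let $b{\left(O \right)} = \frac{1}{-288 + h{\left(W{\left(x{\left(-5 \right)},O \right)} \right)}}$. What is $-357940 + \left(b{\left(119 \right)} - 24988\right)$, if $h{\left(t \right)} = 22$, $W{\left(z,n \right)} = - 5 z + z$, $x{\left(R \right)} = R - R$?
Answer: $- \frac{101858849}{266} \approx -3.8293 \cdot 10^{5}$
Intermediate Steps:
$x{\left(R \right)} = 0$
$W{\left(z,n \right)} = - 4 z$
$b{\left(O \right)} = - \frac{1}{266}$ ($b{\left(O \right)} = \frac{1}{-288 + 22} = \frac{1}{-266} = - \frac{1}{266}$)
$-357940 + \left(b{\left(119 \right)} - 24988\right) = -357940 - \frac{6646809}{266} = - \frac{101858849}{266}$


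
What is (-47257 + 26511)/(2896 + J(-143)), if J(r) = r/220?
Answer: -414920/57907 ≈ -7.1653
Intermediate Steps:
J(r) = r/220 (J(r) = r*(1/220) = r/220)
(-47257 + 26511)/(2896 + J(-143)) = (-47257 + 26511)/(2896 + (1/220)*(-143)) = -20746/(2896 - 13/20) = -20746/57907/20 = -20746*20/57907 = -414920/57907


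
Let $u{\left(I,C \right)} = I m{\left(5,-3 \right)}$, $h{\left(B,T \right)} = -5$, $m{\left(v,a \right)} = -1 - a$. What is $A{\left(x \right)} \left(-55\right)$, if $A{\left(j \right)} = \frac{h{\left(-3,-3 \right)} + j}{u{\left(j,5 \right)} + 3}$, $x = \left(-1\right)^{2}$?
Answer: $44$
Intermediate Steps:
$x = 1$
$u{\left(I,C \right)} = 2 I$ ($u{\left(I,C \right)} = I \left(-1 - -3\right) = I \left(-1 + 3\right) = I 2 = 2 I$)
$A{\left(j \right)} = \frac{-5 + j}{3 + 2 j}$ ($A{\left(j \right)} = \frac{-5 + j}{2 j + 3} = \frac{-5 + j}{3 + 2 j}$)
$A{\left(x \right)} \left(-55\right) = \frac{-5 + 1}{3 + 2 \cdot 1} \left(-55\right) = \frac{1}{3 + 2} \left(-4\right) \left(-55\right) = \frac{1}{5} \left(-4\right) \left(-55\right) = \left(- \frac{4}{5}\right) \left(-55\right) = 44$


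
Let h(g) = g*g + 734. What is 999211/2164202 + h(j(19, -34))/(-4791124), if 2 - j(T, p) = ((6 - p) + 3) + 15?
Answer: 597371042678/1296120017881 ≈ 0.46089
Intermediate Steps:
j(T, p) = -22 + p (j(T, p) = 2 - (((6 - p) + 3) + 15) = 2 - ((9 - p) + 15) = 2 - (24 - p) = 2 + (-24 + p) = -22 + p)
h(g) = 734 + g² (h(g) = g² + 734 = 734 + g²)
999211/2164202 + h(j(19, -34))/(-4791124) = 999211/2164202 + (734 + (-22 - 34)²)/(-4791124) = 999211*(1/2164202) + (734 + (-56)²)*(-1/4791124) = 999211/2164202 + (734 + 3136)*(-1/4791124) = 999211/2164202 + 3870*(-1/4791124) = 999211/2164202 - 1935/2395562 = 597371042678/1296120017881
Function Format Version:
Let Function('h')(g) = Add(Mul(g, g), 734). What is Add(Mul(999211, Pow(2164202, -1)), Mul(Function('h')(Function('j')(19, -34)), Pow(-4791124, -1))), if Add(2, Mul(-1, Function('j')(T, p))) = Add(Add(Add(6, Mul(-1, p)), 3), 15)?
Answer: Rational(597371042678, 1296120017881) ≈ 0.46089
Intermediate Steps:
Function('j')(T, p) = Add(-22, p) (Function('j')(T, p) = Add(2, Mul(-1, Add(Add(Add(6, Mul(-1, p)), 3), 15))) = Add(2, Mul(-1, Add(Add(9, Mul(-1, p)), 15))) = Add(2, Mul(-1, Add(24, Mul(-1, p)))) = Add(2, Add(-24, p)) = Add(-22, p))
Function('h')(g) = Add(734, Pow(g, 2)) (Function('h')(g) = Add(Pow(g, 2), 734) = Add(734, Pow(g, 2)))
Add(Mul(999211, Pow(2164202, -1)), Mul(Function('h')(Function('j')(19, -34)), Pow(-4791124, -1))) = Add(Mul(999211, Pow(2164202, -1)), Mul(Add(734, Pow(Add(-22, -34), 2)), Pow(-4791124, -1))) = Add(Mul(999211, Rational(1, 2164202)), Mul(Add(734, Pow(-56, 2)), Rational(-1, 4791124))) = Add(Rational(999211, 2164202), Mul(Add(734, 3136), Rational(-1, 4791124))) = Add(Rational(999211, 2164202), Mul(3870, Rational(-1, 4791124))) = Add(Rational(999211, 2164202), Rational(-1935, 2395562)) = Rational(597371042678, 1296120017881)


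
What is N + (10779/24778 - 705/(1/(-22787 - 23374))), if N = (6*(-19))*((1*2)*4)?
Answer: 806340380133/24778 ≈ 3.2543e+7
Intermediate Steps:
N = -912 (N = -228*4 = -114*8 = -912)
N + (10779/24778 - 705/(1/(-22787 - 23374))) = -912 + (10779/24778 - 705/(1/(-22787 - 23374))) = -912 + (10779*(1/24778) - 705/(1/(-46161))) = -912 + (10779/24778 - 705/(-1/46161)) = -912 + (10779/24778 - 705*(-46161)) = -912 + (10779/24778 + 32543505) = -912 + 806362977669/24778 = 806340380133/24778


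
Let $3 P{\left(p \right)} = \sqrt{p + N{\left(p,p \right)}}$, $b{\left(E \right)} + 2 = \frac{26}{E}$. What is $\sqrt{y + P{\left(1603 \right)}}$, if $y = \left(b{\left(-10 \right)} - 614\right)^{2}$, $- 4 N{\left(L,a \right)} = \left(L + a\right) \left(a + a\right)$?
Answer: $\frac{\sqrt{9566649 + 25 i \sqrt{285334}}}{5} \approx 618.6 + 0.43175 i$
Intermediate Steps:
$N{\left(L,a \right)} = - \frac{a \left(L + a\right)}{2}$ ($N{\left(L,a \right)} = - \frac{\left(L + a\right) \left(a + a\right)}{4} = - \frac{\left(L + a\right) 2 a}{4} = - \frac{2 a \left(L + a\right)}{4} = - \frac{a \left(L + a\right)}{2}$)
$b{\left(E \right)} = -2 + \frac{26}{E}$
$P{\left(p \right)} = \frac{\sqrt{p - p^{2}}}{3}$ ($P{\left(p \right)} = \frac{\sqrt{p - \frac{p \left(p + p\right)}{2}}}{3} = \frac{\sqrt{p - \frac{p 2 p}{2}}}{3} = \frac{\sqrt{p - p^{2}}}{3}$)
$y = \frac{9566649}{25}$ ($y = \left(\left(-2 + \frac{26}{-10}\right) - 614\right)^{2} = \left(\left(-2 + 26 \left(- \frac{1}{10}\right)\right) - 614\right)^{2} = \left(\left(-2 - \frac{13}{5}\right) - 614\right)^{2} = \left(- \frac{23}{5} - 614\right)^{2} = \left(- \frac{3093}{5}\right)^{2} = \frac{9566649}{25} \approx 3.8267 \cdot 10^{5}$)
$\sqrt{y + P{\left(1603 \right)}} = \sqrt{\frac{9566649}{25} + \frac{\sqrt{1603 \left(1 - 1603\right)}}{3}} = \sqrt{\frac{9566649}{25} + \frac{\sqrt{1603 \left(-1602\right)}}{3}} = \sqrt{\frac{9566649}{25} + \frac{\sqrt{-2568006}}{3}} = \sqrt{\frac{9566649}{25} + \frac{3 i \sqrt{285334}}{3}} = \sqrt{\frac{9566649}{25} + i \sqrt{285334}}$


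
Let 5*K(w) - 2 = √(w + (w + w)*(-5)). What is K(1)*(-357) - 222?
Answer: -1824/5 - 1071*I/5 ≈ -364.8 - 214.2*I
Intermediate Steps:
K(w) = ⅖ + 3*√(-w)/5 (K(w) = ⅖ + √(w + (w + w)*(-5))/5 = ⅖ + √(w + (2*w)*(-5))/5 = ⅖ + √(w - 10*w)/5 = ⅖ + √(-9*w)/5 = ⅖ + (3*√(-w))/5 = ⅖ + 3*√(-w)/5)
K(1)*(-357) - 222 = (⅖ + 3*√(-1*1)/5)*(-357) - 222 = (⅖ + 3*√(-1)/5)*(-357) - 222 = (⅖ + 3*I/5)*(-357) - 222 = (-714/5 - 1071*I/5) - 222 = -1824/5 - 1071*I/5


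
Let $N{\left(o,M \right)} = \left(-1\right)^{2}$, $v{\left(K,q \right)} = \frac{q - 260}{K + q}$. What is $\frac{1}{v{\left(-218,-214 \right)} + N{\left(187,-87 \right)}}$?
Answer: $\frac{72}{151} \approx 0.47682$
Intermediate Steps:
$v{\left(K,q \right)} = \frac{-260 + q}{K + q}$
$N{\left(o,M \right)} = 1$
$\frac{1}{v{\left(-218,-214 \right)} + N{\left(187,-87 \right)}} = \frac{1}{\frac{-260 - 214}{-218 - 214} + 1} = \frac{1}{\frac{1}{-432} \left(-474\right) + 1} = \frac{1}{\left(- \frac{1}{432}\right) \left(-474\right) + 1} = \frac{1}{\frac{79}{72} + 1} = \frac{1}{\frac{151}{72}} = \frac{72}{151}$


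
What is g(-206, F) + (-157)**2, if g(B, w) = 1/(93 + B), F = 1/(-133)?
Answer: 2785336/113 ≈ 24649.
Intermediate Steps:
F = -1/133 ≈ -0.0075188
g(-206, F) + (-157)**2 = 1/(93 - 206) + (-157)**2 = 1/(-113) + 24649 = -1/113 + 24649 = 2785336/113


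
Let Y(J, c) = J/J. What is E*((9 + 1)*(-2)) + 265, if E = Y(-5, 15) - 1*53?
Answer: 1305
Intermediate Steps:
Y(J, c) = 1
E = -52 (E = 1 - 1*53 = 1 - 53 = -52)
E*((9 + 1)*(-2)) + 265 = -52*(9 + 1)*(-2) + 265 = -520*(-2) + 265 = -52*(-20) + 265 = 1040 + 265 = 1305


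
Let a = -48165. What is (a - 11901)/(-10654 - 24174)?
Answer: 30033/17414 ≈ 1.7246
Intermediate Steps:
(a - 11901)/(-10654 - 24174) = (-48165 - 11901)/(-10654 - 24174) = -60066/(-34828) = -60066*(-1/34828) = 30033/17414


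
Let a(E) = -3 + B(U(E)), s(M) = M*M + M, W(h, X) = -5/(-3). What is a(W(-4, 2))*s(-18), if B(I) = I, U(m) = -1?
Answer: -1224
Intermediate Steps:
W(h, X) = 5/3 (W(h, X) = -5*(-⅓) = 5/3)
s(M) = M + M² (s(M) = M² + M = M + M²)
a(E) = -4 (a(E) = -3 - 1 = -4)
a(W(-4, 2))*s(-18) = -(-72)*(1 - 18) = -(-72)*(-17) = -4*306 = -1224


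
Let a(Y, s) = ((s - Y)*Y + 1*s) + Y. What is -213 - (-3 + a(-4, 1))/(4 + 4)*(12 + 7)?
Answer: -605/4 ≈ -151.25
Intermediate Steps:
a(Y, s) = Y + s + Y*(s - Y) (a(Y, s) = (Y*(s - Y) + s) + Y = (s + Y*(s - Y)) + Y = Y + s + Y*(s - Y))
-213 - (-3 + a(-4, 1))/(4 + 4)*(12 + 7) = -213 - (-3 + (-4 + 1 - 1*(-4)**2 - 4*1))/(4 + 4)*(12 + 7) = -213 - (-3 + (-4 + 1 - 1*16 - 4))/8*19 = -213 - (-3 + (-4 + 1 - 16 - 4))*(1/8)*19 = -213 - (-3 - 23)*(1/8)*19 = -213 - (-26*1/8)*19 = -213 - (-13)*19/4 = -213 - 1*(-247/4) = -213 + 247/4 = -605/4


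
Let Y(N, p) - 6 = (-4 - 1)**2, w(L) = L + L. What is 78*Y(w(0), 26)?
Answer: 2418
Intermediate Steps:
w(L) = 2*L
Y(N, p) = 31 (Y(N, p) = 6 + (-4 - 1)**2 = 6 + (-5)**2 = 6 + 25 = 31)
78*Y(w(0), 26) = 78*31 = 2418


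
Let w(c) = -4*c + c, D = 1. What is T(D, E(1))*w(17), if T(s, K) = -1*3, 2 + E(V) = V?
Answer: 153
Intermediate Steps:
E(V) = -2 + V
T(s, K) = -3
w(c) = -3*c
T(D, E(1))*w(17) = -(-9)*17 = -3*(-51) = 153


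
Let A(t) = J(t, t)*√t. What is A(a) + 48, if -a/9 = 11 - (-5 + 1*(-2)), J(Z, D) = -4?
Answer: 48 - 36*I*√2 ≈ 48.0 - 50.912*I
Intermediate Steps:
a = -162 (a = -9*(11 - (-5 + 1*(-2))) = -9*(11 - (-5 - 2)) = -9*(11 - 1*(-7)) = -9*(11 + 7) = -9*18 = -162)
A(t) = -4*√t
A(a) + 48 = -36*I*√2 + 48 = 48 - 36*I*√2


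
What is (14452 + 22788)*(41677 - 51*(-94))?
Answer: 1730580040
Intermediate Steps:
(14452 + 22788)*(41677 - 51*(-94)) = 37240*(41677 + 4794) = 37240*46471 = 1730580040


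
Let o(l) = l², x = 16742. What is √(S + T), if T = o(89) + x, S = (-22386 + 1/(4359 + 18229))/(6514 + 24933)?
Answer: √3110909488525003918909/355162418 ≈ 157.04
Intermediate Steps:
S = -505654967/710324836 (S = (-22386 + 1/22588)/31447 = (-22386 + 1/22588)*(1/31447) = -505654967/22588*1/31447 = -505654967/710324836 ≈ -0.71186)
T = 24663 (T = 89² + 16742 = 7921 + 16742 = 24663)
√(S + T) = √(-505654967/710324836 + 24663) = √(17518235775301/710324836) = √3110909488525003918909/355162418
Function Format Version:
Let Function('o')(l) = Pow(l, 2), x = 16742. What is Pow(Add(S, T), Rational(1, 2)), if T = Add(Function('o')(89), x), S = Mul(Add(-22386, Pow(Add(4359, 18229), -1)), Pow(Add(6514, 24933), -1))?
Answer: Mul(Rational(1, 355162418), Pow(3110909488525003918909, Rational(1, 2))) ≈ 157.04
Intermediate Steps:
S = Rational(-505654967, 710324836) (S = Mul(Add(-22386, Pow(22588, -1)), Pow(31447, -1)) = Mul(Add(-22386, Rational(1, 22588)), Rational(1, 31447)) = Mul(Rational(-505654967, 22588), Rational(1, 31447)) = Rational(-505654967, 710324836) ≈ -0.71186)
T = 24663 (T = Add(Pow(89, 2), 16742) = Add(7921, 16742) = 24663)
Pow(Add(S, T), Rational(1, 2)) = Pow(Add(Rational(-505654967, 710324836), 24663), Rational(1, 2)) = Pow(Rational(17518235775301, 710324836), Rational(1, 2)) = Mul(Rational(1, 355162418), Pow(3110909488525003918909, Rational(1, 2)))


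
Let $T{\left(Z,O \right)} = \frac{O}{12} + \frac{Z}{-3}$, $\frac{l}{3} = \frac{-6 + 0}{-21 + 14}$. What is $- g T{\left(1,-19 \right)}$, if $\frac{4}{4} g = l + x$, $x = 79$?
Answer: $\frac{13133}{84} \approx 156.35$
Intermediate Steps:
$l = \frac{18}{7}$ ($l = 3 \frac{-6 + 0}{-21 + 14} = 3 \left(- \frac{6}{-7}\right) = 3 \left(\left(-6\right) \left(- \frac{1}{7}\right)\right) = 3 \cdot \frac{6}{7} = \frac{18}{7} \approx 2.5714$)
$T{\left(Z,O \right)} = - \frac{Z}{3} + \frac{O}{12}$ ($T{\left(Z,O \right)} = O \frac{1}{12} + Z \left(- \frac{1}{3}\right) = \frac{O}{12} - \frac{Z}{3} = - \frac{Z}{3} + \frac{O}{12}$)
$g = \frac{571}{7}$ ($g = \frac{18}{7} + 79 = \frac{571}{7} \approx 81.571$)
$- g T{\left(1,-19 \right)} = \left(-1\right) \frac{571}{7} \left(\left(- \frac{1}{3}\right) 1 + \frac{1}{12} \left(-19\right)\right) = - \frac{571 \left(- \frac{1}{3} - \frac{19}{12}\right)}{7} = \left(- \frac{571}{7}\right) \left(- \frac{23}{12}\right) = \frac{13133}{84}$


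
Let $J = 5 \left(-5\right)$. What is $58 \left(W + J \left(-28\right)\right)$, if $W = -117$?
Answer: $33814$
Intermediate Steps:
$J = -25$
$58 \left(W + J \left(-28\right)\right) = 58 \left(-117 - -700\right) = 58 \left(-117 + 700\right) = 58 \cdot 583 = 33814$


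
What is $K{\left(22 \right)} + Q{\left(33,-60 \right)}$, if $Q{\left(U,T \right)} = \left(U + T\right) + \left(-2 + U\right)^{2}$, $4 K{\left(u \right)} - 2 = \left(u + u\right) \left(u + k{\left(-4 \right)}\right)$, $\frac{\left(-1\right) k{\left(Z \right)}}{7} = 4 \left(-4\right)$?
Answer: $\frac{4817}{2} \approx 2408.5$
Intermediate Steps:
$k{\left(Z \right)} = 112$ ($k{\left(Z \right)} = - 7 \cdot 4 \left(-4\right) = \left(-7\right) \left(-16\right) = 112$)
$K{\left(u \right)} = \frac{1}{2} + \frac{u \left(112 + u\right)}{2}$ ($K{\left(u \right)} = \frac{1}{2} + \frac{\left(u + u\right) \left(u + 112\right)}{4} = \frac{1}{2} + \frac{2 u \left(112 + u\right)}{4} = \frac{1}{2} + \frac{u \left(112 + u\right)}{2}$)
$Q{\left(U,T \right)} = T + U + \left(-2 + U\right)^{2}$ ($Q{\left(U,T \right)} = \left(T + U\right) + \left(-2 + U\right)^{2} = T + U + \left(-2 + U\right)^{2}$)
$K{\left(22 \right)} + Q{\left(33,-60 \right)} = \left(\frac{1}{2} + \frac{22^{2}}{2} + 56 \cdot 22\right) + \left(-60 + 33 + \left(-2 + 33\right)^{2}\right) = \left(\frac{1}{2} + \frac{1}{2} \cdot 484 + 1232\right) + \left(-60 + 33 + 31^{2}\right) = \left(\frac{1}{2} + 242 + 1232\right) + \left(-60 + 33 + 961\right) = \frac{2949}{2} + 934 = \frac{4817}{2}$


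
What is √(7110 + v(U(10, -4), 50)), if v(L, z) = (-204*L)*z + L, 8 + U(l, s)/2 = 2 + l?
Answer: I*√74482 ≈ 272.91*I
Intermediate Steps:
U(l, s) = -12 + 2*l (U(l, s) = -16 + 2*(2 + l) = -16 + (4 + 2*l) = -12 + 2*l)
v(L, z) = L - 204*L*z (v(L, z) = -204*L*z + L = L - 204*L*z)
√(7110 + v(U(10, -4), 50)) = √(7110 + (-12 + 2*10)*(1 - 204*50)) = √(7110 + (-12 + 20)*(1 - 10200)) = √(7110 + 8*(-10199)) = √(7110 - 81592) = √(-74482) = I*√74482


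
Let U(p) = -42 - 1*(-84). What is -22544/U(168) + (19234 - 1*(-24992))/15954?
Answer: -29817457/55839 ≈ -533.99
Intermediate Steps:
U(p) = 42 (U(p) = -42 + 84 = 42)
-22544/U(168) + (19234 - 1*(-24992))/15954 = -22544/42 + (19234 - 1*(-24992))/15954 = -22544*1/42 + (19234 + 24992)*(1/15954) = -11272/21 + 44226*(1/15954) = -11272/21 + 7371/2659 = -29817457/55839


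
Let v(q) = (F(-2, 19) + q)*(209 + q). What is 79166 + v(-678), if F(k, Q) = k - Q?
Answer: 406997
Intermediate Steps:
v(q) = (-21 + q)*(209 + q) (v(q) = ((-2 - 1*19) + q)*(209 + q) = ((-2 - 19) + q)*(209 + q) = (-21 + q)*(209 + q))
79166 + v(-678) = 79166 + (-4389 + (-678)**2 + 188*(-678)) = 79166 + (-4389 + 459684 - 127464) = 79166 + 327831 = 406997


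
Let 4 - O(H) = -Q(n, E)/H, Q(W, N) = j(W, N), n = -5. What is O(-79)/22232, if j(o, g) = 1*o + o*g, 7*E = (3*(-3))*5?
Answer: 1011/6147148 ≈ 0.00016447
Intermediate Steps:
E = -45/7 (E = ((3*(-3))*5)/7 = (-9*5)/7 = (⅐)*(-45) = -45/7 ≈ -6.4286)
j(o, g) = o + g*o
Q(W, N) = W*(1 + N)
O(H) = 4 + 190/(7*H) (O(H) = 4 - (-1)*(-5*(1 - 45/7))/H = 4 - (-1)*(-5*(-38/7))/H = 4 - (-1)*190/(7*H) = 4 - (-190)/(7*H) = 4 + 190/(7*H))
O(-79)/22232 = (4 + (190/7)/(-79))/22232 = (4 + (190/7)*(-1/79))*(1/22232) = (4 - 190/553)*(1/22232) = (2022/553)*(1/22232) = 1011/6147148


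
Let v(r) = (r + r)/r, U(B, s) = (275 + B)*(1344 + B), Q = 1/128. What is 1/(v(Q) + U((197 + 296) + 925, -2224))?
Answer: 1/4676068 ≈ 2.1385e-7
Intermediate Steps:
Q = 1/128 ≈ 0.0078125
v(r) = 2 (v(r) = (2*r)/r = 2)
1/(v(Q) + U((197 + 296) + 925, -2224)) = 1/(2 + (369600 + ((197 + 296) + 925)² + 1619*((197 + 296) + 925))) = 1/(2 + (369600 + (493 + 925)² + 1619*(493 + 925))) = 1/(2 + (369600 + 1418² + 1619*1418)) = 1/(2 + (369600 + 2010724 + 2295742)) = 1/(2 + 4676066) = 1/4676068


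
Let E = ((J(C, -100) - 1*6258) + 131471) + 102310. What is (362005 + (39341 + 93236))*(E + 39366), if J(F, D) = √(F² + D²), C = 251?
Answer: 131998495398 + 494582*√73001 ≈ 1.3213e+11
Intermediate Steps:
J(F, D) = √(D² + F²)
E = 227523 + √73001 (E = ((√((-100)² + 251²) - 1*6258) + 131471) + 102310 = ((√(10000 + 63001) - 6258) + 131471) + 102310 = ((√73001 - 6258) + 131471) + 102310 = ((-6258 + √73001) + 131471) + 102310 = (125213 + √73001) + 102310 = 227523 + √73001 ≈ 2.2779e+5)
(362005 + (39341 + 93236))*(E + 39366) = (362005 + (39341 + 93236))*((227523 + √73001) + 39366) = (362005 + 132577)*(266889 + √73001) = 494582*(266889 + √73001) = 131998495398 + 494582*√73001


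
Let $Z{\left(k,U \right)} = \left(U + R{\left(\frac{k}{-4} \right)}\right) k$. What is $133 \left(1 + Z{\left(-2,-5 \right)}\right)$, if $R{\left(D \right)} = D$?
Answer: $1330$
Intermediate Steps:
$Z{\left(k,U \right)} = k \left(U - \frac{k}{4}\right)$ ($Z{\left(k,U \right)} = \left(U + \frac{k}{-4}\right) k = \left(U + k \left(- \frac{1}{4}\right)\right) k = \left(U - \frac{k}{4}\right) k = k \left(U - \frac{k}{4}\right)$)
$133 \left(1 + Z{\left(-2,-5 \right)}\right) = 133 \left(1 + \frac{1}{4} \left(-2\right) \left(\left(-1\right) \left(-2\right) + 4 \left(-5\right)\right)\right) = 133 \left(1 + \frac{1}{4} \left(-2\right) \left(2 - 20\right)\right) = 133 \left(1 + \frac{1}{4} \left(-2\right) \left(-18\right)\right) = 133 \left(1 + 9\right) = 133 \cdot 10 = 1330$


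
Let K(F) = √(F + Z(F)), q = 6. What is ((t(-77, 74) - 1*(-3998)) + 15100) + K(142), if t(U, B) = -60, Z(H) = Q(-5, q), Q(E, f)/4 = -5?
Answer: 19038 + √122 ≈ 19049.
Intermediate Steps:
Q(E, f) = -20 (Q(E, f) = 4*(-5) = -20)
Z(H) = -20
K(F) = √(-20 + F) (K(F) = √(F - 20) = √(-20 + F))
((t(-77, 74) - 1*(-3998)) + 15100) + K(142) = ((-60 - 1*(-3998)) + 15100) + √(-20 + 142) = ((-60 + 3998) + 15100) + √122 = (3938 + 15100) + √122 = 19038 + √122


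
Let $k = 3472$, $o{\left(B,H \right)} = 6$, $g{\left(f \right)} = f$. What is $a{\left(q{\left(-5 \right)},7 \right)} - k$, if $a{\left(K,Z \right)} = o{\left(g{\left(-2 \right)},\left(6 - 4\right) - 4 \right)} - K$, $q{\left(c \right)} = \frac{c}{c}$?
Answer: $-3467$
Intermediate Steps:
$q{\left(c \right)} = 1$
$a{\left(K,Z \right)} = 6 - K$
$a{\left(q{\left(-5 \right)},7 \right)} - k = \left(6 - 1\right) - 3472 = 5 - 3472 = -3467$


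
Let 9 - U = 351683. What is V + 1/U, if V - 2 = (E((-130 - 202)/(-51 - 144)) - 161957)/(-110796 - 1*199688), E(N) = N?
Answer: 26845012078801/10645942146060 ≈ 2.5216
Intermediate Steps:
U = -351674 (U = 9 - 1*351683 = 9 - 351683 = -351674)
V = 152670043/60544380 (V = 2 + ((-130 - 202)/(-51 - 144) - 161957)/(-110796 - 1*199688) = 2 + (-332/(-195) - 161957)/(-110796 - 199688) = 2 + (-332*(-1/195) - 161957)/(-310484) = 2 + (332/195 - 161957)*(-1/310484) = 2 - 31581283/195*(-1/310484) = 2 + 31581283/60544380 = 152670043/60544380 ≈ 2.5216)
V + 1/U = 152670043/60544380 + 1/(-351674) = 152670043/60544380 - 1/351674 = 26845012078801/10645942146060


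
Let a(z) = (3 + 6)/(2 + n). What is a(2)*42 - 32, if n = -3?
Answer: -410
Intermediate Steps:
a(z) = -9 (a(z) = (3 + 6)/(2 - 3) = 9/(-1) = 9*(-1) = -9)
a(2)*42 - 32 = -9*42 - 32 = -378 - 32 = -410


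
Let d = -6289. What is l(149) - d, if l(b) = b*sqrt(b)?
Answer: 6289 + 149*sqrt(149) ≈ 8107.8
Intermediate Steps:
l(b) = b**(3/2)
l(149) - d = 149**(3/2) - 1*(-6289) = 149*sqrt(149) + 6289 = 6289 + 149*sqrt(149)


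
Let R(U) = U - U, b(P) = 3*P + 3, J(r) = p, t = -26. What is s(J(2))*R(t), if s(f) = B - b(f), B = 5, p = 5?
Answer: 0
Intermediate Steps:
J(r) = 5
b(P) = 3 + 3*P
R(U) = 0
s(f) = 2 - 3*f (s(f) = 5 - (3 + 3*f) = 5 + (-3 - 3*f) = 2 - 3*f)
s(J(2))*R(t) = (2 - 3*5)*0 = (2 - 15)*0 = -13*0 = 0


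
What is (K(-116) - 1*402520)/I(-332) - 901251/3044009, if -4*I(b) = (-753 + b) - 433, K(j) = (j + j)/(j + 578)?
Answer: -566235541884827/533703053961 ≈ -1061.0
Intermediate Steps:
K(j) = 2*j/(578 + j) (K(j) = (2*j)/(578 + j) = 2*j/(578 + j))
I(b) = 593/2 - b/4 (I(b) = -((-753 + b) - 433)/4 = -(-1186 + b)/4 = 593/2 - b/4)
(K(-116) - 1*402520)/I(-332) - 901251/3044009 = (2*(-116)/(578 - 116) - 1*402520)/(593/2 - 1/4*(-332)) - 901251/3044009 = (2*(-116)/462 - 402520)/(593/2 + 83) - 901251*1/3044009 = (2*(-116)*(1/462) - 402520)/(759/2) - 901251/3044009 = (-116/231 - 402520)*(2/759) - 901251/3044009 = -92982236/231*2/759 - 901251/3044009 = -185964472/175329 - 901251/3044009 = -566235541884827/533703053961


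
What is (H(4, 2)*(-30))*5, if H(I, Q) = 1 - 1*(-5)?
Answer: -900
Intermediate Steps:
H(I, Q) = 6 (H(I, Q) = 1 + 5 = 6)
(H(4, 2)*(-30))*5 = (6*(-30))*5 = -180*5 = -900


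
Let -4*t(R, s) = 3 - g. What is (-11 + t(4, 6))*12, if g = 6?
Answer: -123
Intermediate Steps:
t(R, s) = ¾ (t(R, s) = -(3 - 1*6)/4 = -(3 - 6)/4 = -¼*(-3) = ¾)
(-11 + t(4, 6))*12 = (-11 + ¾)*12 = -41/4*12 = -123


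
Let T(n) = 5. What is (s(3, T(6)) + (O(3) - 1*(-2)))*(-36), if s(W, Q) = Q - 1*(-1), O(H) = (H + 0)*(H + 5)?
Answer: -1152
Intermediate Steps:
O(H) = H*(5 + H)
s(W, Q) = 1 + Q (s(W, Q) = Q + 1 = 1 + Q)
(s(3, T(6)) + (O(3) - 1*(-2)))*(-36) = ((1 + 5) + (3*(5 + 3) - 1*(-2)))*(-36) = (6 + (3*8 + 2))*(-36) = (6 + (24 + 2))*(-36) = (6 + 26)*(-36) = 32*(-36) = -1152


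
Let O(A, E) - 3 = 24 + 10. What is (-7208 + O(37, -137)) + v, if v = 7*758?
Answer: -1865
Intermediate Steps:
O(A, E) = 37 (O(A, E) = 3 + (24 + 10) = 3 + 34 = 37)
v = 5306
(-7208 + O(37, -137)) + v = (-7208 + 37) + 5306 = -7171 + 5306 = -1865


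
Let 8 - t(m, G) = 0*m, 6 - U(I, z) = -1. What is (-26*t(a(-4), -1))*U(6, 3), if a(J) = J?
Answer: -1456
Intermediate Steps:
U(I, z) = 7 (U(I, z) = 6 - 1*(-1) = 6 + 1 = 7)
t(m, G) = 8 (t(m, G) = 8 - 0*m = 8 - 1*0 = 8 + 0 = 8)
(-26*t(a(-4), -1))*U(6, 3) = -26*8*7 = -208*7 = -1456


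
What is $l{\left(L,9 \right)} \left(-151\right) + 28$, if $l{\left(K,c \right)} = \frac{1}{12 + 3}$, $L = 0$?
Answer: $\frac{269}{15} \approx 17.933$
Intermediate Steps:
$l{\left(K,c \right)} = \frac{1}{15}$
$l{\left(L,9 \right)} \left(-151\right) + 28 = \frac{1}{15} \left(-151\right) + 28 = - \frac{151}{15} + 28 = \frac{269}{15}$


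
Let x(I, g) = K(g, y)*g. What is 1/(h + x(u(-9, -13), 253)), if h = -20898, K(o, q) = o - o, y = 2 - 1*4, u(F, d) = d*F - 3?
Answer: -1/20898 ≈ -4.7851e-5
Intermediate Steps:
u(F, d) = -3 + F*d (u(F, d) = F*d - 3 = -3 + F*d)
y = -2 (y = 2 - 4 = -2)
K(o, q) = 0
x(I, g) = 0 (x(I, g) = 0*g = 0)
1/(h + x(u(-9, -13), 253)) = 1/(-20898 + 0) = 1/(-20898) = -1/20898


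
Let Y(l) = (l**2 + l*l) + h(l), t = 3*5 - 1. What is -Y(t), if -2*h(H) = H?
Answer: -385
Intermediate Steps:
t = 14 (t = 15 - 1 = 14)
h(H) = -H/2
Y(l) = 2*l**2 - l/2 (Y(l) = (l**2 + l*l) - l/2 = (l**2 + l**2) - l/2 = 2*l**2 - l/2)
-Y(t) = -14*(-1 + 4*14)/2 = -14*(-1 + 56)/2 = -14*55/2 = -1*385 = -385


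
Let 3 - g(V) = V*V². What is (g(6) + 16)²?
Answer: 38809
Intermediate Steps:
g(V) = 3 - V³ (g(V) = 3 - V*V² = 3 - V³)
(g(6) + 16)² = ((3 - 1*6³) + 16)² = ((3 - 1*216) + 16)² = ((3 - 216) + 16)² = (-213 + 16)² = (-197)² = 38809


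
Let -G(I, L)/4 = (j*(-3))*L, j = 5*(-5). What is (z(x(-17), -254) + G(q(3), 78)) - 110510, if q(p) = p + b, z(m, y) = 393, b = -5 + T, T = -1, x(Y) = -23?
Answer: -133517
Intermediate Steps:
j = -25
b = -6 (b = -5 - 1 = -6)
q(p) = -6 + p (q(p) = p - 6 = -6 + p)
G(I, L) = -300*L (G(I, L) = -4*(-25*(-3))*L = -300*L)
(z(x(-17), -254) + G(q(3), 78)) - 110510 = (393 - 300*78) - 110510 = (393 - 23400) - 110510 = -23007 - 110510 = -133517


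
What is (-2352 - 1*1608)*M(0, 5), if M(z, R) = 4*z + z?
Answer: 0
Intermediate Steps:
M(z, R) = 5*z
(-2352 - 1*1608)*M(0, 5) = (-2352 - 1*1608)*(5*0) = (-2352 - 1608)*0 = -3960*0 = 0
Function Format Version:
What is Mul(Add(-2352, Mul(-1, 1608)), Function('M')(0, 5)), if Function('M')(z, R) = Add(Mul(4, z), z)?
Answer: 0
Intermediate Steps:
Function('M')(z, R) = Mul(5, z)
Mul(Add(-2352, Mul(-1, 1608)), Function('M')(0, 5)) = Mul(Add(-2352, Mul(-1, 1608)), Mul(5, 0)) = Mul(Add(-2352, -1608), 0) = Mul(-3960, 0) = 0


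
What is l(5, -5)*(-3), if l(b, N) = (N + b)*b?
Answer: 0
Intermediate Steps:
l(b, N) = b*(N + b)
l(5, -5)*(-3) = (5*(-5 + 5))*(-3) = (5*0)*(-3) = 0*(-3) = 0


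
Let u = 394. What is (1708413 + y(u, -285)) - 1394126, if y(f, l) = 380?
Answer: 314667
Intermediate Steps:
(1708413 + y(u, -285)) - 1394126 = (1708413 + 380) - 1394126 = 1708793 - 1394126 = 314667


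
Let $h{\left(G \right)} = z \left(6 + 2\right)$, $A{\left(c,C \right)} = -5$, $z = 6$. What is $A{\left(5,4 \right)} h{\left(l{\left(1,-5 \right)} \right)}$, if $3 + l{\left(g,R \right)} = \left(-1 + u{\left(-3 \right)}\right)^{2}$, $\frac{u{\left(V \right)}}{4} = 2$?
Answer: $-240$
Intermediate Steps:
$u{\left(V \right)} = 8$ ($u{\left(V \right)} = 4 \cdot 2 = 8$)
$l{\left(g,R \right)} = 46$ ($l{\left(g,R \right)} = -3 + \left(-1 + 8\right)^{2} = -3 + 7^{2} = -3 + 49 = 46$)
$h{\left(G \right)} = 48$ ($h{\left(G \right)} = 6 \left(6 + 2\right) = 6 \cdot 8 = 48$)
$A{\left(5,4 \right)} h{\left(l{\left(1,-5 \right)} \right)} = \left(-5\right) 48 = -240$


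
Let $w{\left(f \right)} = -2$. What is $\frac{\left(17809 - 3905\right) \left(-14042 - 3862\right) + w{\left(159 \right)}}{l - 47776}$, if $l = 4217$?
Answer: $\frac{248937218}{43559} \approx 5714.9$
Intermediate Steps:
$\frac{\left(17809 - 3905\right) \left(-14042 - 3862\right) + w{\left(159 \right)}}{l - 47776} = \frac{\left(17809 - 3905\right) \left(-14042 - 3862\right) - 2}{4217 - 47776} = \frac{13904 \left(-17904\right) - 2}{-43559} = \left(-248937216 - 2\right) \left(- \frac{1}{43559}\right) = \left(-248937218\right) \left(- \frac{1}{43559}\right) = \frac{248937218}{43559}$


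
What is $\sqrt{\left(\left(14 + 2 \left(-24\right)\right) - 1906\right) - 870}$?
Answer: $i \sqrt{2810} \approx 53.009 i$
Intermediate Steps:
$\sqrt{\left(\left(14 + 2 \left(-24\right)\right) - 1906\right) - 870} = \sqrt{\left(\left(14 - 48\right) - 1906\right) - 870} = \sqrt{\left(-34 - 1906\right) - 870} = \sqrt{-1940 - 870} = \sqrt{-2810} = i \sqrt{2810}$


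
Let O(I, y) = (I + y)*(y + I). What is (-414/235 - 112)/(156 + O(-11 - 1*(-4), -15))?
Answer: -13367/75200 ≈ -0.17775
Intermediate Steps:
O(I, y) = (I + y)**2 (O(I, y) = (I + y)*(I + y) = (I + y)**2)
(-414/235 - 112)/(156 + O(-11 - 1*(-4), -15)) = (-414/235 - 112)/(156 + ((-11 - 1*(-4)) - 15)**2) = (-414*1/235 - 112)/(156 + ((-11 + 4) - 15)**2) = (-414/235 - 112)/(156 + (-7 - 15)**2) = -26734/(235*(156 + (-22)**2)) = -26734/(235*(156 + 484)) = -26734/235/640 = -26734/235*1/640 = -13367/75200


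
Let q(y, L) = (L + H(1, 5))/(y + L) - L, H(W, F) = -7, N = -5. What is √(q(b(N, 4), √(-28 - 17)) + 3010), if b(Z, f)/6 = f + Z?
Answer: √3*√((18022 - 9051*I*√5)/(2 - I*√5))/3 ≈ 54.873 - 0.06037*I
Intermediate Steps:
b(Z, f) = 6*Z + 6*f (b(Z, f) = 6*(f + Z) = 6*(Z + f) = 6*Z + 6*f)
q(y, L) = -L + (-7 + L)/(L + y) (q(y, L) = (L - 7)/(y + L) - L = (-7 + L)/(L + y) - L = -L + (-7 + L)/(L + y))
√(q(b(N, 4), √(-28 - 17)) + 3010) = √((-7 + √(-28 - 17) - (√(-28 - 17))² - √(-28 - 17)*(6*(-5) + 6*4))/(√(-28 - 17) + (6*(-5) + 6*4)) + 3010) = √((-7 + √(-45) - (√(-45))² - √(-45)*(-30 + 24))/(√(-45) + (-30 + 24)) + 3010) = √((-7 + 3*I*√5 - (3*I*√5)² - 1*3*I*√5*(-6))/(3*I*√5 - 6) + 3010) = √((-7 + 3*I*√5 - 1*(-45) + 18*I*√5)/(-6 + 3*I*√5) + 3010) = √((-7 + 3*I*√5 + 45 + 18*I*√5)/(-6 + 3*I*√5) + 3010) = √((38 + 21*I*√5)/(-6 + 3*I*√5) + 3010) = √(3010 + (38 + 21*I*√5)/(-6 + 3*I*√5))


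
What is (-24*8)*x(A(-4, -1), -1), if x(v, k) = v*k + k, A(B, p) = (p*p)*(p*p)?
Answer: 384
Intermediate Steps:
A(B, p) = p⁴ (A(B, p) = p²*p² = p⁴)
x(v, k) = k + k*v (x(v, k) = k*v + k = k + k*v)
(-24*8)*x(A(-4, -1), -1) = (-24*8)*(-(1 + (-1)⁴)) = -(-192)*(1 + 1) = -(-192)*2 = -192*(-2) = 384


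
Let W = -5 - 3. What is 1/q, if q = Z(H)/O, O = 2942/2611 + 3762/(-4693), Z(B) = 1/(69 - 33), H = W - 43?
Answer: 7549056/644917 ≈ 11.705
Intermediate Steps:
W = -8
H = -51 (H = -8 - 43 = -51)
Z(B) = 1/36
O = 209696/644917 (O = 2942*(1/2611) + 3762*(-1/4693) = 2942/2611 - 198/247 = 209696/644917 ≈ 0.32515)
q = 644917/7549056 (q = 1/(36*(209696/644917)) = (1/36)*(644917/209696) = 644917/7549056 ≈ 0.085430)
1/q = 1/(644917/7549056) = 7549056/644917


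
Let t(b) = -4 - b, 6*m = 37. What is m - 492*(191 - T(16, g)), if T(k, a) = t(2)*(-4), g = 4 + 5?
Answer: -492947/6 ≈ -82158.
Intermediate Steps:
m = 37/6 (m = (⅙)*37 = 37/6 ≈ 6.1667)
g = 9
T(k, a) = 24 (T(k, a) = (-4 - 1*2)*(-4) = (-4 - 2)*(-4) = -6*(-4) = 24)
m - 492*(191 - T(16, g)) = 37/6 - 492*(191 - 1*24) = 37/6 - 492*(191 - 24) = 37/6 - 492*167 = 37/6 - 82164 = -492947/6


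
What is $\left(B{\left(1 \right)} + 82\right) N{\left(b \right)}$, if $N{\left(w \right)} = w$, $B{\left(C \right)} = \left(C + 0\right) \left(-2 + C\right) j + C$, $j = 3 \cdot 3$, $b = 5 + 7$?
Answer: $888$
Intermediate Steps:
$b = 12$
$j = 9$
$B{\left(C \right)} = C + 9 C \left(-2 + C\right)$ ($B{\left(C \right)} = \left(C + 0\right) \left(-2 + C\right) 9 + C = C \left(-2 + C\right) 9 + C = 9 C \left(-2 + C\right) + C = C + 9 C \left(-2 + C\right)$)
$\left(B{\left(1 \right)} + 82\right) N{\left(b \right)} = \left(1 \left(-17 + 9 \cdot 1\right) + 82\right) 12 = \left(1 \left(-17 + 9\right) + 82\right) 12 = \left(1 \left(-8\right) + 82\right) 12 = \left(-8 + 82\right) 12 = 74 \cdot 12 = 888$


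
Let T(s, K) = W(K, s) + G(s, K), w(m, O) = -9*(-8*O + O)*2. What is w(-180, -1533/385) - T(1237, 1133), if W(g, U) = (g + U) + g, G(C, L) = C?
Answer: -288294/55 ≈ -5241.7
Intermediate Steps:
W(g, U) = U + 2*g (W(g, U) = (U + g) + g = U + 2*g)
w(m, O) = 126*O (w(m, O) = -(-63)*O*2 = (63*O)*2 = 126*O)
T(s, K) = 2*K + 2*s (T(s, K) = (s + 2*K) + s = 2*K + 2*s)
w(-180, -1533/385) - T(1237, 1133) = 126*(-1533/385) - (2*1133 + 2*1237) = 126*(-1533*1/385) - (2266 + 2474) = 126*(-219/55) - 1*4740 = -27594/55 - 4740 = -288294/55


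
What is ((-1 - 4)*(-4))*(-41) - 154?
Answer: -974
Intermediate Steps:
((-1 - 4)*(-4))*(-41) - 154 = -5*(-4)*(-41) - 154 = 20*(-41) - 154 = -820 - 154 = -974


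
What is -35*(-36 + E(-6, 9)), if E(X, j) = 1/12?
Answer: 15085/12 ≈ 1257.1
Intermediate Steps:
E(X, j) = 1/12
-35*(-36 + E(-6, 9)) = -35*(-36 + 1/12) = -35*(-431/12) = 15085/12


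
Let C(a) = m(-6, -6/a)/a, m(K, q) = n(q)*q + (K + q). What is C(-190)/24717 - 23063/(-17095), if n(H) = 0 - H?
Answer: 32583034073276/24151517264875 ≈ 1.3491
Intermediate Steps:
n(H) = -H
m(K, q) = K + q - q² (m(K, q) = (-q)*q + (K + q) = -q² + (K + q) = K + q - q²)
C(a) = (-6 - 36/a² - 6/a)/a (C(a) = (-6 - 6/a - (-6/a)²)/a = (-6 - 6/a - 36/a²)/a = (-6 - 36/a² - 6/a)/a)
C(-190)/24717 - 23063/(-17095) = (6*(-6 - 1*(-190) - 1*(-190)²)/(-190)³)/24717 - 23063/(-17095) = (6*(-1/6859000)*(-6 + 190 - 1*36100))*(1/24717) - 23063*(-1/17095) = (6*(-1/6859000)*(-6 + 190 - 36100))*(1/24717) + 23063/17095 = (6*(-1/6859000)*(-35916))*(1/24717) + 23063/17095 = (26937/857375)*(1/24717) + 23063/17095 = 8979/7063912625 + 23063/17095 = 32583034073276/24151517264875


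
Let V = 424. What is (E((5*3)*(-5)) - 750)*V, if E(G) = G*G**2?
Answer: -179193000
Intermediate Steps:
E(G) = G**3
(E((5*3)*(-5)) - 750)*V = (((5*3)*(-5))**3 - 750)*424 = ((15*(-5))**3 - 750)*424 = ((-75)**3 - 750)*424 = (-421875 - 750)*424 = -422625*424 = -179193000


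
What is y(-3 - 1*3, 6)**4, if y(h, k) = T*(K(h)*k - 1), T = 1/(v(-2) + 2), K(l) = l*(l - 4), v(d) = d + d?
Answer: 16610312161/16 ≈ 1.0381e+9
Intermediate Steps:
v(d) = 2*d
K(l) = l*(-4 + l)
T = -1/2 (T = 1/(2*(-2) + 2) = 1/(-4 + 2) = 1/(-2) = -1/2 ≈ -0.50000)
y(h, k) = 1/2 - h*k*(-4 + h)/2 (y(h, k) = -((h*(-4 + h))*k - 1)/2 = -(h*k*(-4 + h) - 1)/2 = -(-1 + h*k*(-4 + h))/2 = 1/2 - h*k*(-4 + h)/2)
y(-3 - 1*3, 6)**4 = (1/2 - 1/2*(-3 - 1*3)*6*(-4 + (-3 - 1*3)))**4 = (1/2 - 1/2*(-3 - 3)*6*(-4 + (-3 - 3)))**4 = (1/2 - 1/2*(-6)*6*(-4 - 6))**4 = (1/2 - 1/2*(-6)*6*(-10))**4 = (1/2 - 180)**4 = (-359/2)**4 = 16610312161/16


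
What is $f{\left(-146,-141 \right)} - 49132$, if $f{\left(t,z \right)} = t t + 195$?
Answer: $-27621$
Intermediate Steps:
$f{\left(t,z \right)} = 195 + t^{2}$ ($f{\left(t,z \right)} = t^{2} + 195 = 195 + t^{2}$)
$f{\left(-146,-141 \right)} - 49132 = \left(195 + \left(-146\right)^{2}\right) - 49132 = \left(195 + 21316\right) - 49132 = 21511 - 49132 = -27621$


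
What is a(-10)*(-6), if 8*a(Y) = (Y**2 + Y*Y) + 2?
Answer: -303/2 ≈ -151.50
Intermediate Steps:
a(Y) = 1/4 + Y**2/4 (a(Y) = ((Y**2 + Y*Y) + 2)/8 = ((Y**2 + Y**2) + 2)/8 = (2*Y**2 + 2)/8 = (2 + 2*Y**2)/8 = 1/4 + Y**2/4)
a(-10)*(-6) = (1/4 + (1/4)*(-10)**2)*(-6) = (1/4 + (1/4)*100)*(-6) = (1/4 + 25)*(-6) = (101/4)*(-6) = -303/2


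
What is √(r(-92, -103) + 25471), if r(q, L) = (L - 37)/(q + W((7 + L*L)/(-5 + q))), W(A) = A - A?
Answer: 2*√3368741/23 ≈ 159.60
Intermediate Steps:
W(A) = 0
r(q, L) = (-37 + L)/q (r(q, L) = (L - 37)/(q + 0) = (-37 + L)/q)
√(r(-92, -103) + 25471) = √((-37 - 103)/(-92) + 25471) = √(-1/92*(-140) + 25471) = √(35/23 + 25471) = √(585868/23) = 2*√3368741/23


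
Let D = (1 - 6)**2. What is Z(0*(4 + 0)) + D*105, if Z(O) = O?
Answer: 2625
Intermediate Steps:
D = 25 (D = (-5)**2 = 25)
Z(0*(4 + 0)) + D*105 = 0*(4 + 0) + 25*105 = 0*4 + 2625 = 0 + 2625 = 2625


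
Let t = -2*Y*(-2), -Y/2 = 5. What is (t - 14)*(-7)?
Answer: 378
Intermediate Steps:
Y = -10 (Y = -2*5 = -10)
t = -40 (t = -2*(-10)*(-2) = 20*(-2) = -40)
(t - 14)*(-7) = (-40 - 14)*(-7) = -54*(-7) = 378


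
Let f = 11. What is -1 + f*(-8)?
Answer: -89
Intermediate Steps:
-1 + f*(-8) = -1 + 11*(-8) = -1 - 88 = -89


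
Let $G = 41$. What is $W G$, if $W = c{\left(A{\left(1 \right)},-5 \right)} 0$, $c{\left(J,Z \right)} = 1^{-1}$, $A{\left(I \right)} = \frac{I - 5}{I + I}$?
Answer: $0$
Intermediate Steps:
$A{\left(I \right)} = \frac{-5 + I}{2 I}$
$c{\left(J,Z \right)} = 1$
$W = 0$ ($W = 1 \cdot 0 = 0$)
$W G = 0 \cdot 41 = 0$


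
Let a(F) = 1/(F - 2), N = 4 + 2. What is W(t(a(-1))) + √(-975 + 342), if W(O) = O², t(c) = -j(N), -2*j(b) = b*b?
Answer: 324 + I*√633 ≈ 324.0 + 25.159*I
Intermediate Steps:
N = 6
a(F) = 1/(-2 + F)
j(b) = -b²/2 (j(b) = -b*b/2 = -b²/2)
t(c) = 18 (t(c) = -(-1)*6²/2 = -(-1)*36/2 = -1*(-18) = 18)
W(t(a(-1))) + √(-975 + 342) = 18² + √(-975 + 342) = 324 + √(-633) = 324 + I*√633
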